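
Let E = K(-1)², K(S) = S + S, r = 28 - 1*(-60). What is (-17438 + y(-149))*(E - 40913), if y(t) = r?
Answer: 709771150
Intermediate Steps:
r = 88 (r = 28 + 60 = 88)
K(S) = 2*S
y(t) = 88
E = 4 (E = (2*(-1))² = (-2)² = 4)
(-17438 + y(-149))*(E - 40913) = (-17438 + 88)*(4 - 40913) = -17350*(-40909) = 709771150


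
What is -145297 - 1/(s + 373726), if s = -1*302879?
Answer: -10293856560/70847 ≈ -1.4530e+5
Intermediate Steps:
s = -302879
-145297 - 1/(s + 373726) = -145297 - 1/(-302879 + 373726) = -145297 - 1/70847 = -10293856560/70847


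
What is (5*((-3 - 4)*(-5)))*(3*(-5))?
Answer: -2625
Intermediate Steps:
(5*((-3 - 4)*(-5)))*(3*(-5)) = (5*(-7*(-5)))*(-15) = (5*35)*(-15) = 175*(-15) = -2625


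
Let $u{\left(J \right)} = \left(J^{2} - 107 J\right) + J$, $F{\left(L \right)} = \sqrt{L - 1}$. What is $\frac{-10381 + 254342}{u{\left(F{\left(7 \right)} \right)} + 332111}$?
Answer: $\frac{81023595437}{110301634273} + \frac{25859866 \sqrt{6}}{110301634273} \approx 0.73514$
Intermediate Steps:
$F{\left(L \right)} = \sqrt{-1 + L}$
$u{\left(J \right)} = J^{2} - 106 J$
$\frac{-10381 + 254342}{u{\left(F{\left(7 \right)} \right)} + 332111} = \frac{-10381 + 254342}{\sqrt{-1 + 7} \left(-106 + \sqrt{-1 + 7}\right) + 332111} = \frac{243961}{\sqrt{6} \left(-106 + \sqrt{6}\right) + 332111} = \frac{243961}{332111 + \sqrt{6} \left(-106 + \sqrt{6}\right)}$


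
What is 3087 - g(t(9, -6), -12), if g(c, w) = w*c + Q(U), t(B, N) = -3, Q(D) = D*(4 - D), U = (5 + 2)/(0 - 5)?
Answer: 76464/25 ≈ 3058.6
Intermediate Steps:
U = -7/5 (U = 7/(-5) = 7*(-⅕) = -7/5 ≈ -1.4000)
g(c, w) = -189/25 + c*w (g(c, w) = w*c - 7*(4 - 1*(-7/5))/5 = c*w - 7*(4 + 7/5)/5 = c*w - 7/5*27/5 = c*w - 189/25 = -189/25 + c*w)
3087 - g(t(9, -6), -12) = 3087 - (-189/25 - 3*(-12)) = 3087 - (-189/25 + 36) = 3087 - 1*711/25 = 3087 - 711/25 = 76464/25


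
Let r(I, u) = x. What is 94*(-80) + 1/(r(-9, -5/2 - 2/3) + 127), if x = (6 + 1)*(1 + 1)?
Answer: -1060319/141 ≈ -7520.0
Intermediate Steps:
x = 14 (x = 7*2 = 14)
r(I, u) = 14
94*(-80) + 1/(r(-9, -5/2 - 2/3) + 127) = 94*(-80) + 1/(14 + 127) = -7520 + 1/141 = -1060319/141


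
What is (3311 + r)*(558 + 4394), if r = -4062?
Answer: -3718952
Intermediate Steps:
(3311 + r)*(558 + 4394) = (3311 - 4062)*(558 + 4394) = -751*4952 = -3718952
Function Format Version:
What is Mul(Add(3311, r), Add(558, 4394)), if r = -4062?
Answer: -3718952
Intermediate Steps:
Mul(Add(3311, r), Add(558, 4394)) = Mul(Add(3311, -4062), Add(558, 4394)) = Mul(-751, 4952) = -3718952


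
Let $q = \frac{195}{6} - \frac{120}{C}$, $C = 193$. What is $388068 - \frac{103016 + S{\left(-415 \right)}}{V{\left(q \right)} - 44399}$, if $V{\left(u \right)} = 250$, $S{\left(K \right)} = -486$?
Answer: $\frac{17132916662}{44149} \approx 3.8807 \cdot 10^{5}$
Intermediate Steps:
$q = \frac{12305}{386}$ ($q = \frac{195}{6} - \frac{120}{193} = 195 \cdot \frac{1}{6} - \frac{120}{193} = \frac{65}{2} - \frac{120}{193} = \frac{12305}{386} \approx 31.878$)
$388068 - \frac{103016 + S{\left(-415 \right)}}{V{\left(q \right)} - 44399} = 388068 - \frac{103016 - 486}{250 - 44399} = 388068 - \frac{102530}{-44149} = 388068 - 102530 \left(- \frac{1}{44149}\right) = 388068 - - \frac{102530}{44149} = 388068 + \frac{102530}{44149} = \frac{17132916662}{44149}$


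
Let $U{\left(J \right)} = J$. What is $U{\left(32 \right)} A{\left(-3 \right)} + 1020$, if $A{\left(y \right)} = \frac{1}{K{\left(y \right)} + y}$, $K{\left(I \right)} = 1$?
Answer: $1004$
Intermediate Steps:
$A{\left(y \right)} = \frac{1}{1 + y}$
$U{\left(32 \right)} A{\left(-3 \right)} + 1020 = \frac{32}{1 - 3} + 1020 = \frac{32}{-2} + 1020 = 32 \left(- \frac{1}{2}\right) + 1020 = -16 + 1020 = 1004$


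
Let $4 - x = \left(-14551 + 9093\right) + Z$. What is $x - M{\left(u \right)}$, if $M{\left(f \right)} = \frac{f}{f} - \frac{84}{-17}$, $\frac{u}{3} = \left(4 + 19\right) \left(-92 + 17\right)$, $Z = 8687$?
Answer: $- \frac{54926}{17} \approx -3230.9$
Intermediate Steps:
$u = -5175$ ($u = 3 \left(4 + 19\right) \left(-92 + 17\right) = 3 \cdot 23 \left(-75\right) = 3 \left(-1725\right) = -5175$)
$x = -3225$ ($x = 4 - \left(\left(-14551 + 9093\right) + 8687\right) = 4 - \left(-5458 + 8687\right) = 4 - 3229 = -3225$)
$M{\left(f \right)} = \frac{101}{17}$ ($M{\left(f \right)} = 1 - - \frac{84}{17} = 1 + \frac{84}{17} = \frac{101}{17}$)
$x - M{\left(u \right)} = -3225 - \frac{101}{17} = - \frac{54926}{17}$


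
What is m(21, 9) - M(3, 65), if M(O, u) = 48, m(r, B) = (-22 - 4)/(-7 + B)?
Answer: -61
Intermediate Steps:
m(r, B) = -26/(-7 + B)
m(21, 9) - M(3, 65) = -26/(-7 + 9) - 1*48 = -26/2 - 48 = -26*1/2 - 48 = -13 - 48 = -61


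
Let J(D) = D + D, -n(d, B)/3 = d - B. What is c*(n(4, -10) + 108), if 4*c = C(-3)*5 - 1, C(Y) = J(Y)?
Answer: -1023/2 ≈ -511.50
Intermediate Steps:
n(d, B) = -3*d + 3*B (n(d, B) = -3*(d - B) = -3*d + 3*B)
J(D) = 2*D
C(Y) = 2*Y
c = -31/4 (c = ((2*(-3))*5 - 1)/4 = (-6*5 - 1)/4 = (-30 - 1)/4 = (¼)*(-31) = -31/4 ≈ -7.7500)
c*(n(4, -10) + 108) = -31*((-3*4 + 3*(-10)) + 108)/4 = -31*((-12 - 30) + 108)/4 = -31*(-42 + 108)/4 = -31/4*66 = -1023/2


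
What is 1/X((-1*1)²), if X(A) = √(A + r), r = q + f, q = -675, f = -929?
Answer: -I*√1603/1603 ≈ -0.024977*I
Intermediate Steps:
r = -1604 (r = -675 - 929 = -1604)
X(A) = √(-1604 + A) (X(A) = √(A - 1604) = √(-1604 + A))
1/X((-1*1)²) = 1/(√(-1604 + (-1*1)²)) = 1/(√(-1604 + (-1)²)) = 1/(√(-1604 + 1)) = 1/(√(-1603)) = 1/(I*√1603) = -I*√1603/1603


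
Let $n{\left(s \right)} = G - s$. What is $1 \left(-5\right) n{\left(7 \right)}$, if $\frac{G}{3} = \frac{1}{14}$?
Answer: $\frac{475}{14} \approx 33.929$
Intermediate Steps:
$G = \frac{3}{14} \approx 0.21429$
$n{\left(s \right)} = \frac{3}{14} - s$
$1 \left(-5\right) n{\left(7 \right)} = 1 \left(-5\right) \left(\frac{3}{14} - 7\right) = - 5 \left(\frac{3}{14} - 7\right) = \left(-5\right) \left(- \frac{95}{14}\right) = \frac{475}{14}$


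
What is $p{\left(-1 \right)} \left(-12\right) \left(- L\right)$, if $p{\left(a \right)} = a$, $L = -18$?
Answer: $216$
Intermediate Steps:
$p{\left(-1 \right)} \left(-12\right) \left(- L\right) = \left(-1\right) \left(-12\right) \left(\left(-1\right) \left(-18\right)\right) = 12 \cdot 18 = 216$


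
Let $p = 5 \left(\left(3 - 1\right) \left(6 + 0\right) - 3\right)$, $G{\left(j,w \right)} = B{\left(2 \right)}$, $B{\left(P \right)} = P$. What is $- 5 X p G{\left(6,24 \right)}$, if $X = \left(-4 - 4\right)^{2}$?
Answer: $-28800$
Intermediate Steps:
$G{\left(j,w \right)} = 2$
$p = 45$ ($p = 5 \left(2 \cdot 6 - 3\right) = 5 \left(12 - 3\right) = 5 \cdot 9 = 45$)
$X = 64$ ($X = \left(-8\right)^{2} = 64$)
$- 5 X p G{\left(6,24 \right)} = \left(-5\right) 64 \cdot 45 \cdot 2 = \left(-320\right) 45 \cdot 2 = \left(-14400\right) 2 = -28800$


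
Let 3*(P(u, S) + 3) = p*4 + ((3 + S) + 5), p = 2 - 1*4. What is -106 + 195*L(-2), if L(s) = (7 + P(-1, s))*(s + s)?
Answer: -2706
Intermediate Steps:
p = -2 (p = 2 - 4 = -2)
P(u, S) = -3 + S/3 (P(u, S) = -3 + (-2*4 + ((3 + S) + 5))/3 = -3 + (-8 + (8 + S))/3 = -3 + S/3)
L(s) = 2*s*(4 + s/3) (L(s) = (7 + (-3 + s/3))*(s + s) = (4 + s/3)*(2*s) = 2*s*(4 + s/3))
-106 + 195*L(-2) = -106 + 195*((⅔)*(-2)*(12 - 2)) = -106 + 195*((⅔)*(-2)*10) = -106 + 195*(-40/3) = -106 - 2600 = -2706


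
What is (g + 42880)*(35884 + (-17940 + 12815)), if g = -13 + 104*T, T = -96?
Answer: 1011448197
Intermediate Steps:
g = -9997 (g = -13 + 104*(-96) = -13 - 9984 = -9997)
(g + 42880)*(35884 + (-17940 + 12815)) = (-9997 + 42880)*(35884 + (-17940 + 12815)) = 32883*(35884 - 5125) = 32883*30759 = 1011448197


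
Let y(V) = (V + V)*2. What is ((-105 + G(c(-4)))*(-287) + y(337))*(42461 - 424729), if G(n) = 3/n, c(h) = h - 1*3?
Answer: -12081962408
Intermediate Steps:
c(h) = -3 + h (c(h) = h - 3 = -3 + h)
y(V) = 4*V (y(V) = (2*V)*2 = 4*V)
((-105 + G(c(-4)))*(-287) + y(337))*(42461 - 424729) = ((-105 + 3/(-3 - 4))*(-287) + 4*337)*(42461 - 424729) = ((-105 + 3/(-7))*(-287) + 1348)*(-382268) = ((-105 + 3*(-1/7))*(-287) + 1348)*(-382268) = ((-105 - 3/7)*(-287) + 1348)*(-382268) = (-738/7*(-287) + 1348)*(-382268) = (30258 + 1348)*(-382268) = 31606*(-382268) = -12081962408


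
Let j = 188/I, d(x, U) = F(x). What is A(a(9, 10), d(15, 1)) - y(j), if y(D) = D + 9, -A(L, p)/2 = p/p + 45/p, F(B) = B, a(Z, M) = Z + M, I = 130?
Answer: -1199/65 ≈ -18.446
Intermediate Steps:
a(Z, M) = M + Z
d(x, U) = x
A(L, p) = -2 - 90/p (A(L, p) = -2*(p/p + 45/p) = -2*(1 + 45/p) = -2 - 90/p)
j = 94/65 (j = 188/130 = 188*(1/130) = 94/65 ≈ 1.4462)
y(D) = 9 + D
A(a(9, 10), d(15, 1)) - y(j) = (-2 - 90/15) - (9 + 94/65) = (-2 - 90*1/15) - 1*679/65 = (-2 - 6) - 679/65 = -8 - 679/65 = -1199/65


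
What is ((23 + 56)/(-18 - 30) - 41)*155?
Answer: -317285/48 ≈ -6610.1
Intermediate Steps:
((23 + 56)/(-18 - 30) - 41)*155 = (79/(-48) - 41)*155 = (79*(-1/48) - 41)*155 = (-79/48 - 41)*155 = -2047/48*155 = -317285/48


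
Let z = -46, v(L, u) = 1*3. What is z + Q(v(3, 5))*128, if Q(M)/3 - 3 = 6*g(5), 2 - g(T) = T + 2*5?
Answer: -28846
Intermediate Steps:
v(L, u) = 3
g(T) = -8 - T (g(T) = 2 - (T + 2*5) = 2 - (T + 10) = 2 - (10 + T) = 2 + (-10 - T) = -8 - T)
Q(M) = -225 (Q(M) = 9 + 3*(6*(-8 - 1*5)) = 9 + 3*(6*(-8 - 5)) = 9 + 3*(6*(-13)) = 9 + 3*(-78) = 9 - 234 = -225)
z + Q(v(3, 5))*128 = -46 - 225*128 = -46 - 28800 = -28846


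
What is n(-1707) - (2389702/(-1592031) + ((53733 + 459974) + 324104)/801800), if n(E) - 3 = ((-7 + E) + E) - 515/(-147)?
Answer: -10168643514272529/2978477730200 ≈ -3414.0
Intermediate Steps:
n(E) = -73/147 + 2*E (n(E) = 3 + (((-7 + E) + E) - 515/(-147)) = 3 + ((-7 + 2*E) - 515*(-1/147)) = 3 + ((-7 + 2*E) + 515/147) = 3 + (-514/147 + 2*E) = -73/147 + 2*E)
n(-1707) - (2389702/(-1592031) + ((53733 + 459974) + 324104)/801800) = (-73/147 + 2*(-1707)) - (2389702/(-1592031) + ((53733 + 459974) + 324104)/801800) = (-73/147 - 3414) - (2389702*(-1/1592031) + (513707 + 324104)*(1/801800)) = -501931/147 - (-341386/227433 + 837811*(1/801800)) = -501931/147 - (-341386/227433 + 837811/801800) = -501931/147 - 1*(-83177425637/182355779400) = -501931/147 + 83177425637/182355779400 = -10168643514272529/2978477730200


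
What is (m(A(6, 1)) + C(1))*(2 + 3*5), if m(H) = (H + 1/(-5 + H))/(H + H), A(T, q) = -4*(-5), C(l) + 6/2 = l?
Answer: -15283/600 ≈ -25.472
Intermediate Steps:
C(l) = -3 + l
A(T, q) = 20
m(H) = (H + 1/(-5 + H))/(2*H) (m(H) = (H + 1/(-5 + H))/((2*H)) = (H + 1/(-5 + H))*(1/(2*H)) = (H + 1/(-5 + H))/(2*H))
(m(A(6, 1)) + C(1))*(2 + 3*5) = ((1/2)*(1 + 20**2 - 5*20)/(20*(-5 + 20)) + (-3 + 1))*(2 + 3*5) = ((1/2)*(1/20)*(1 + 400 - 100)/15 - 2)*(2 + 15) = ((1/2)*(1/20)*(1/15)*301 - 2)*17 = (301/600 - 2)*17 = -899/600*17 = -15283/600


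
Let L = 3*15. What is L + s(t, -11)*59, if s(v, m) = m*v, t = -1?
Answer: 694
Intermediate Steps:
L = 45
L + s(t, -11)*59 = 45 - 11*(-1)*59 = 45 + 11*59 = 45 + 649 = 694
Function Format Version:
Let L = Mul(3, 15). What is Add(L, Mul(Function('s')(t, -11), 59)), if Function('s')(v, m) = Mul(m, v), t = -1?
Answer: 694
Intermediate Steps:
L = 45
Add(L, Mul(Function('s')(t, -11), 59)) = Add(45, Mul(Mul(-11, -1), 59)) = Add(45, Mul(11, 59)) = Add(45, 649) = 694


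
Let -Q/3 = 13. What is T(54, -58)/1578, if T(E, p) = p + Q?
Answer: -97/1578 ≈ -0.061470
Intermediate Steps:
Q = -39 (Q = -3*13 = -39)
T(E, p) = -39 + p (T(E, p) = p - 39 = -39 + p)
T(54, -58)/1578 = (-39 - 58)/1578 = -97*1/1578 = -97/1578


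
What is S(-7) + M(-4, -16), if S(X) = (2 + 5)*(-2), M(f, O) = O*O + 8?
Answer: 250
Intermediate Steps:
M(f, O) = 8 + O² (M(f, O) = O² + 8 = 8 + O²)
S(X) = -14 (S(X) = 7*(-2) = -14)
S(-7) + M(-4, -16) = -14 + (8 + (-16)²) = -14 + (8 + 256) = -14 + 264 = 250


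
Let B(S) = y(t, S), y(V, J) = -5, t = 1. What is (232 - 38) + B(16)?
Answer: 189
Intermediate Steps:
B(S) = -5
(232 - 38) + B(16) = (232 - 38) - 5 = 194 - 5 = 189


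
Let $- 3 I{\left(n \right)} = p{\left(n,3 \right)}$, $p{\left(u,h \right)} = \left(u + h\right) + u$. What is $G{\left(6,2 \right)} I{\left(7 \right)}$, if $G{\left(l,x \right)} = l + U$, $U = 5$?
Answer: $- \frac{187}{3} \approx -62.333$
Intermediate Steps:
$p{\left(u,h \right)} = h + 2 u$ ($p{\left(u,h \right)} = \left(h + u\right) + u = h + 2 u$)
$I{\left(n \right)} = -1 - \frac{2 n}{3}$ ($I{\left(n \right)} = - \frac{3 + 2 n}{3} = -1 - \frac{2 n}{3}$)
$G{\left(l,x \right)} = 5 + l$ ($G{\left(l,x \right)} = l + 5 = 5 + l$)
$G{\left(6,2 \right)} I{\left(7 \right)} = \left(5 + 6\right) \left(-1 - \frac{14}{3}\right) = 11 \left(-1 - \frac{14}{3}\right) = 11 \left(- \frac{17}{3}\right) = - \frac{187}{3}$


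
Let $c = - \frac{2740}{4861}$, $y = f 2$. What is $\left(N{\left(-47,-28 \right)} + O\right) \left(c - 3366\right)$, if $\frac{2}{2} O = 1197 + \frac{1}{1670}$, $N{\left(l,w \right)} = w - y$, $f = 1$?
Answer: $- \frac{15946670031803}{4058935} \approx -3.9288 \cdot 10^{6}$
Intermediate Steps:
$y = 2$ ($y = 1 \cdot 2 = 2$)
$N{\left(l,w \right)} = -2 + w$ ($N{\left(l,w \right)} = w - 2 = -2 + w$)
$c = - \frac{2740}{4861}$ ($c = \left(-2740\right) \frac{1}{4861} = - \frac{2740}{4861} \approx -0.56367$)
$O = \frac{1998991}{1670}$ ($O = 1197 + \frac{1}{1670} = \frac{1998991}{1670} \approx 1197.0$)
$\left(N{\left(-47,-28 \right)} + O\right) \left(c - 3366\right) = \left(\left(-2 - 28\right) + \frac{1998991}{1670}\right) \left(- \frac{2740}{4861} - 3366\right) = \left(-30 + \frac{1998991}{1670}\right) \left(- \frac{16364866}{4861}\right) = \frac{1948891}{1670} \left(- \frac{16364866}{4861}\right) = - \frac{15946670031803}{4058935}$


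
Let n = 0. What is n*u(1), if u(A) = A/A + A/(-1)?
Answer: 0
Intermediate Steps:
u(A) = 1 - A (u(A) = 1 + A*(-1) = 1 - A)
n*u(1) = 0*(1 - 1*1) = 0*(1 - 1) = 0*0 = 0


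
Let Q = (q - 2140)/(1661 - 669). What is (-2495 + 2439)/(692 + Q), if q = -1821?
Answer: -55552/682503 ≈ -0.081395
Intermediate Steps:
Q = -3961/992 (Q = (-1821 - 2140)/(1661 - 669) = -3961/992 ≈ -3.9929)
(-2495 + 2439)/(692 + Q) = (-2495 + 2439)/(692 - 3961/992) = -56/682503/992 = -56*992/682503 = -55552/682503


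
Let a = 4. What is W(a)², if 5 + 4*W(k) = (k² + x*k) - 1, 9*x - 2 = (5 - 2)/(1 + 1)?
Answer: 676/81 ≈ 8.3457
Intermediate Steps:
x = 7/18 (x = 2/9 + ((5 - 2)/(1 + 1))/9 = 2/9 + (3/2)/9 = 2/9 + (3*(½))/9 = 2/9 + (⅑)*(3/2) = 2/9 + ⅙ = 7/18 ≈ 0.38889)
W(k) = -3/2 + k²/4 + 7*k/72 (W(k) = -5/4 + ((k² + 7*k/18) - 1)/4 = -5/4 + (-1 + k² + 7*k/18)/4 = -5/4 + (-¼ + k²/4 + 7*k/72) = -3/2 + k²/4 + 7*k/72)
W(a)² = (-3/2 + (¼)*4² + (7/72)*4)² = (-3/2 + (¼)*16 + 7/18)² = (-3/2 + 4 + 7/18)² = (26/9)² = 676/81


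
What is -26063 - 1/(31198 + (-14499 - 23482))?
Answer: -176785328/6783 ≈ -26063.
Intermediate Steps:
-26063 - 1/(31198 + (-14499 - 23482)) = -26063 - 1/(31198 - 37981) = -26063 - 1/(-6783) = -26063 - 1*(-1/6783) = -26063 + 1/6783 = -176785328/6783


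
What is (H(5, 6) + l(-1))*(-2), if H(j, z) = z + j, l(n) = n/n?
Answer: -24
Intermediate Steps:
l(n) = 1
H(j, z) = j + z
(H(5, 6) + l(-1))*(-2) = ((5 + 6) + 1)*(-2) = (11 + 1)*(-2) = 12*(-2) = -24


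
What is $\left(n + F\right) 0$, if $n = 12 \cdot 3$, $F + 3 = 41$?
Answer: $0$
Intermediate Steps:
$F = 38$ ($F = -3 + 41 = 38$)
$n = 36$
$\left(n + F\right) 0 = \left(36 + 38\right) 0 = 74 \cdot 0 = 0$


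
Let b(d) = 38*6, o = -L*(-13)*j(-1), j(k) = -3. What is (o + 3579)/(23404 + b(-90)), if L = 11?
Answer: 225/1688 ≈ 0.13329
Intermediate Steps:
o = -429 (o = -11*(-13)*(-3) = -(-143)*(-3) = -1*429 = -429)
b(d) = 228
(o + 3579)/(23404 + b(-90)) = (-429 + 3579)/(23404 + 228) = 3150/23632 = 3150*(1/23632) = 225/1688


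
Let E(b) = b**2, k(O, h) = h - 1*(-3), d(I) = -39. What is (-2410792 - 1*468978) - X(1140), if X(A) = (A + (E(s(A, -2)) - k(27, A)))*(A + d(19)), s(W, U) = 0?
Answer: -2876467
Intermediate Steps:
k(O, h) = 3 + h (k(O, h) = h + 3 = 3 + h)
X(A) = 117 - 3*A (X(A) = (A + (0**2 - (3 + A)))*(A - 39) = (A + (0 + (-3 - A)))*(-39 + A) = (A + (-3 - A))*(-39 + A) = -3*(-39 + A) = 117 - 3*A)
(-2410792 - 1*468978) - X(1140) = (-2410792 - 1*468978) - (117 - 3*1140) = (-2410792 - 468978) - (117 - 3420) = -2879770 - 1*(-3303) = -2879770 + 3303 = -2876467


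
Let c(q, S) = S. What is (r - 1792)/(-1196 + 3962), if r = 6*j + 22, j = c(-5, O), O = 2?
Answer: -293/461 ≈ -0.63557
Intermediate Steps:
j = 2
r = 34 (r = 6*2 + 22 = 12 + 22 = 34)
(r - 1792)/(-1196 + 3962) = (34 - 1792)/(-1196 + 3962) = -1758/2766 = -1758*1/2766 = -293/461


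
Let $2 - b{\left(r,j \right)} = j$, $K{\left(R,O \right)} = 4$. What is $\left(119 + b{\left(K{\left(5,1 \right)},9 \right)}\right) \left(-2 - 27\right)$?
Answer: $-3248$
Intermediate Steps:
$b{\left(r,j \right)} = 2 - j$
$\left(119 + b{\left(K{\left(5,1 \right)},9 \right)}\right) \left(-2 - 27\right) = \left(119 + \left(2 - 9\right)\right) \left(-2 - 27\right) = \left(119 - 7\right) \left(-29\right) = 112 \left(-29\right) = -3248$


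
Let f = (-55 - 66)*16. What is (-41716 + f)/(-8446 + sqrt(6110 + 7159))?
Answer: 368684792/71321647 + 43652*sqrt(13269)/71321647 ≈ 5.2398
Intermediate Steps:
f = -1936 (f = -121*16 = -1936)
(-41716 + f)/(-8446 + sqrt(6110 + 7159)) = (-41716 - 1936)/(-8446 + sqrt(6110 + 7159)) = -43652/(-8446 + sqrt(13269))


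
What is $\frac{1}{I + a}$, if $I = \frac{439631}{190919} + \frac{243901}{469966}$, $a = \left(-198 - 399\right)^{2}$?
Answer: $\frac{12817919822}{4568458153975993} \approx 2.8057 \cdot 10^{-6}$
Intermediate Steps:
$a = 356409$ ($a = \left(-597\right)^{2} = 356409$)
$I = \frac{36168136795}{12817919822}$ ($I = 439631 \cdot \frac{1}{190919} + 243901 \cdot \frac{1}{469966} = \frac{439631}{190919} + \frac{34843}{67138} = \frac{36168136795}{12817919822} \approx 2.8217$)
$\frac{1}{I + a} = \frac{1}{\frac{36168136795}{12817919822} + 356409} = \frac{1}{\frac{4568458153975993}{12817919822}} = \frac{12817919822}{4568458153975993}$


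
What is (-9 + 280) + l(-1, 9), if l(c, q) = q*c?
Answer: 262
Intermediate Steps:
l(c, q) = c*q
(-9 + 280) + l(-1, 9) = (-9 + 280) - 1*9 = 271 - 9 = 262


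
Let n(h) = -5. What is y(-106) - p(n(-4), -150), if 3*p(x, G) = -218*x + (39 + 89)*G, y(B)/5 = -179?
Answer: 15425/3 ≈ 5141.7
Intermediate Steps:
y(B) = -895 (y(B) = 5*(-179) = -895)
p(x, G) = -218*x/3 + 128*G/3 (p(x, G) = (-218*x + (39 + 89)*G)/3 = (-218*x + 128*G)/3 = -218*x/3 + 128*G/3)
y(-106) - p(n(-4), -150) = -895 - (-218/3*(-5) + (128/3)*(-150)) = -895 - (1090/3 - 6400) = -895 - 1*(-18110/3) = -895 + 18110/3 = 15425/3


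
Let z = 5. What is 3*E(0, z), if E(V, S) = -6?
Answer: -18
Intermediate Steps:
3*E(0, z) = 3*(-6) = -18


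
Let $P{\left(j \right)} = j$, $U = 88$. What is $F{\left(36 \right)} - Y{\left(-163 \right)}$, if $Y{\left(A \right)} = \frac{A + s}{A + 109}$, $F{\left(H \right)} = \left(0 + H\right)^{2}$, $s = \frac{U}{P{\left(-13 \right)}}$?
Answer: $\frac{907585}{702} \approx 1292.9$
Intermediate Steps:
$s = - \frac{88}{13}$ ($s = \frac{88}{-13} = 88 \left(- \frac{1}{13}\right) = - \frac{88}{13} \approx -6.7692$)
$F{\left(H \right)} = H^{2}$
$Y{\left(A \right)} = \frac{- \frac{88}{13} + A}{109 + A}$ ($Y{\left(A \right)} = \frac{A - \frac{88}{13}}{A + 109} = \frac{- \frac{88}{13} + A}{109 + A}$)
$F{\left(36 \right)} - Y{\left(-163 \right)} = 36^{2} - \frac{- \frac{88}{13} - 163}{109 - 163} = 1296 - \frac{1}{-54} \left(- \frac{2207}{13}\right) = 1296 - \left(- \frac{1}{54}\right) \left(- \frac{2207}{13}\right) = 1296 - \frac{2207}{702} = \frac{907585}{702}$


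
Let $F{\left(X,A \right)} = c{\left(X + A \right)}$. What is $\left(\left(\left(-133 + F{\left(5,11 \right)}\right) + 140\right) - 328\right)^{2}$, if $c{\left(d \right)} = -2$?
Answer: $104329$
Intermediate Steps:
$F{\left(X,A \right)} = -2$
$\left(\left(\left(-133 + F{\left(5,11 \right)}\right) + 140\right) - 328\right)^{2} = \left(\left(\left(-133 - 2\right) + 140\right) - 328\right)^{2} = \left(\left(-135 + 140\right) - 328\right)^{2} = \left(5 - 328\right)^{2} = \left(-323\right)^{2} = 104329$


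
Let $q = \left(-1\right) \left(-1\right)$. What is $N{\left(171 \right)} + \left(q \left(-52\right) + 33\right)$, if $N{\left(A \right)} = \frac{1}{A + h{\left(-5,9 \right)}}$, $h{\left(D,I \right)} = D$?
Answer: $- \frac{3153}{166} \approx -18.994$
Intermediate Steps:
$N{\left(A \right)} = \frac{1}{-5 + A}$ ($N{\left(A \right)} = \frac{1}{A - 5} = \frac{1}{-5 + A}$)
$q = 1$
$N{\left(171 \right)} + \left(q \left(-52\right) + 33\right) = \frac{1}{-5 + 171} + \left(1 \left(-52\right) + 33\right) = \frac{1}{166} + \left(-52 + 33\right) = \frac{1}{166} - 19 = - \frac{3153}{166}$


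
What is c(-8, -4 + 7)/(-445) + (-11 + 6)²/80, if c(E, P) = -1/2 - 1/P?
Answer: 1343/4272 ≈ 0.31437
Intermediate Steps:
c(E, P) = -½ - 1/P (c(E, P) = -1*½ - 1/P = -½ - 1/P)
c(-8, -4 + 7)/(-445) + (-11 + 6)²/80 = ((-2 - (-4 + 7))/(2*(-4 + 7)))/(-445) + (-11 + 6)²/80 = ((½)*(-2 - 1*3)/3)*(-1/445) + (-5)²*(1/80) = ((½)*(⅓)*(-2 - 3))*(-1/445) + 25*(1/80) = ((½)*(⅓)*(-5))*(-1/445) + 5/16 = -⅚*(-1/445) + 5/16 = 1/534 + 5/16 = 1343/4272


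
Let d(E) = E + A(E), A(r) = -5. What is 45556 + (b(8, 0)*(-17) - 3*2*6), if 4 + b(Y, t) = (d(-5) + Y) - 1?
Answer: 45639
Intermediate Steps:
d(E) = -5 + E (d(E) = E - 5 = -5 + E)
b(Y, t) = -15 + Y (b(Y, t) = -4 + (((-5 - 5) + Y) - 1) = -4 + ((-10 + Y) - 1) = -4 + (-11 + Y) = -15 + Y)
45556 + (b(8, 0)*(-17) - 3*2*6) = 45556 + ((-15 + 8)*(-17) - 3*2*6) = 45556 + (-7*(-17) - 6*6) = 45556 + (119 - 36) = 45556 + 83 = 45639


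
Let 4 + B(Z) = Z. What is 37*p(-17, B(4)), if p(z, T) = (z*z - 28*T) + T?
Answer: 10693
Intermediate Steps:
B(Z) = -4 + Z
p(z, T) = z² - 27*T (p(z, T) = (z² - 28*T) + T = z² - 27*T)
37*p(-17, B(4)) = 37*((-17)² - 27*(-4 + 4)) = 37*(289 - 27*0) = 37*(289 + 0) = 37*289 = 10693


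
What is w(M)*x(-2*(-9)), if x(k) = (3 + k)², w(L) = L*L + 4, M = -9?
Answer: 37485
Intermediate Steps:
w(L) = 4 + L² (w(L) = L² + 4 = 4 + L²)
w(M)*x(-2*(-9)) = (4 + (-9)²)*(3 - 2*(-9))² = (4 + 81)*(3 + 18)² = 85*21² = 85*441 = 37485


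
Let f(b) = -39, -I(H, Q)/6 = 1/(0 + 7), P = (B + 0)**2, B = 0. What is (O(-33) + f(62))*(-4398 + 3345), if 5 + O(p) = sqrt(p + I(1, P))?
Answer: 46332 - 1053*I*sqrt(1659)/7 ≈ 46332.0 - 6127.1*I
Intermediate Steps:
P = 0 (P = (0 + 0)**2 = 0**2 = 0)
I(H, Q) = -6/7 (I(H, Q) = -6/(0 + 7) = -6/7)
O(p) = -5 + sqrt(-6/7 + p) (O(p) = -5 + sqrt(p - 6/7) = -5 + sqrt(-6/7 + p))
(O(-33) + f(62))*(-4398 + 3345) = ((-5 + sqrt(-42 + 49*(-33))/7) - 39)*(-4398 + 3345) = ((-5 + sqrt(-42 - 1617)/7) - 39)*(-1053) = ((-5 + sqrt(-1659)/7) - 39)*(-1053) = ((-5 + (I*sqrt(1659))/7) - 39)*(-1053) = ((-5 + I*sqrt(1659)/7) - 39)*(-1053) = (-44 + I*sqrt(1659)/7)*(-1053) = 46332 - 1053*I*sqrt(1659)/7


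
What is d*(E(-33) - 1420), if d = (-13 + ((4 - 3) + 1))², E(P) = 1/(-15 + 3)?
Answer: -2061961/12 ≈ -1.7183e+5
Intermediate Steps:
E(P) = -1/12 (E(P) = 1/(-12) = -1/12)
d = 121 (d = (-13 + (1 + 1))² = (-13 + 2)² = (-11)² = 121)
d*(E(-33) - 1420) = 121*(-1/12 - 1420) = 121*(-17041/12) = -2061961/12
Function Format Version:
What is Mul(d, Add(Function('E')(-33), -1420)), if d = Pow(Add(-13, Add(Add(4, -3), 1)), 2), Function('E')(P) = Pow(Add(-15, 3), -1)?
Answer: Rational(-2061961, 12) ≈ -1.7183e+5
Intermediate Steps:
Function('E')(P) = Rational(-1, 12) (Function('E')(P) = Pow(-12, -1) = Rational(-1, 12))
d = 121 (d = Pow(Add(-13, Add(1, 1)), 2) = Pow(Add(-13, 2), 2) = Pow(-11, 2) = 121)
Mul(d, Add(Function('E')(-33), -1420)) = Mul(121, Add(Rational(-1, 12), -1420)) = Mul(121, Rational(-17041, 12)) = Rational(-2061961, 12)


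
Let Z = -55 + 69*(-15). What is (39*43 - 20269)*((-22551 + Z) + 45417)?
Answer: -404859392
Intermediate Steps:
Z = -1090 (Z = -55 - 1035 = -1090)
(39*43 - 20269)*((-22551 + Z) + 45417) = (39*43 - 20269)*((-22551 - 1090) + 45417) = (1677 - 20269)*(-23641 + 45417) = -18592*21776 = -404859392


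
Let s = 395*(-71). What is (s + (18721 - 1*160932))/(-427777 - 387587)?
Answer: 14188/67947 ≈ 0.20881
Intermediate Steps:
s = -28045
(s + (18721 - 1*160932))/(-427777 - 387587) = (-28045 + (18721 - 1*160932))/(-427777 - 387587) = (-28045 + (18721 - 160932))/(-815364) = (-28045 - 142211)*(-1/815364) = -170256*(-1/815364) = 14188/67947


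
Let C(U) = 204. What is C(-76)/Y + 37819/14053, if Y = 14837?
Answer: 563987315/208504361 ≈ 2.7049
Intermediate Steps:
C(-76)/Y + 37819/14053 = 204/14837 + 37819/14053 = 563987315/208504361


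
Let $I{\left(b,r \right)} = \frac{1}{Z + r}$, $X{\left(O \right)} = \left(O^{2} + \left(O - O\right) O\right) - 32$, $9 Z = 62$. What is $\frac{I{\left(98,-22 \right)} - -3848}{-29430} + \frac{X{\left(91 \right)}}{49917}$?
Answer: $\frac{2297980999}{66597264720} \approx 0.034506$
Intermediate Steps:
$Z = \frac{62}{9}$ ($Z = \frac{1}{9} \cdot 62 = \frac{62}{9} \approx 6.8889$)
$X{\left(O \right)} = -32 + O^{2}$ ($X{\left(O \right)} = \left(O^{2} + 0 O\right) - 32 = \left(O^{2} + 0\right) - 32 = O^{2} - 32 = -32 + O^{2}$)
$I{\left(b,r \right)} = \frac{1}{\frac{62}{9} + r}$
$\frac{I{\left(98,-22 \right)} - -3848}{-29430} + \frac{X{\left(91 \right)}}{49917} = \frac{\frac{9}{62 + 9 \left(-22\right)} - -3848}{-29430} + \frac{-32 + 91^{2}}{49917} = \left(\frac{9}{62 - 198} + 3848\right) \left(- \frac{1}{29430}\right) + \left(-32 + 8281\right) \frac{1}{49917} = \left(\frac{9}{-136} + 3848\right) \left(- \frac{1}{29430}\right) + 8249 \cdot \frac{1}{49917} = \left(9 \left(- \frac{1}{136}\right) + 3848\right) \left(- \frac{1}{29430}\right) + \frac{8249}{49917} = \left(- \frac{9}{136} + 3848\right) \left(- \frac{1}{29430}\right) + \frac{8249}{49917} = \frac{523319}{136} \left(- \frac{1}{29430}\right) + \frac{8249}{49917} = - \frac{523319}{4002480} + \frac{8249}{49917} = \frac{2297980999}{66597264720}$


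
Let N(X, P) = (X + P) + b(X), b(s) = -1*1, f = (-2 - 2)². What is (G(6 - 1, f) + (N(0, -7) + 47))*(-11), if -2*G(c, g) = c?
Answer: -803/2 ≈ -401.50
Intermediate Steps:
f = 16 (f = (-4)² = 16)
b(s) = -1
G(c, g) = -c/2
N(X, P) = -1 + P + X (N(X, P) = (X + P) - 1 = (P + X) - 1 = -1 + P + X)
(G(6 - 1, f) + (N(0, -7) + 47))*(-11) = (-(6 - 1)/2 + ((-1 - 7 + 0) + 47))*(-11) = (-½*5 + (-8 + 47))*(-11) = (-5/2 + 39)*(-11) = (73/2)*(-11) = -803/2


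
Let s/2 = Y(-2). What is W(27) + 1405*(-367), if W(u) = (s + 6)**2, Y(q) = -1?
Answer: -515619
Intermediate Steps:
s = -2 (s = 2*(-1) = -2)
W(u) = 16 (W(u) = (-2 + 6)**2 = 4**2 = 16)
W(27) + 1405*(-367) = 16 + 1405*(-367) = 16 - 515635 = -515619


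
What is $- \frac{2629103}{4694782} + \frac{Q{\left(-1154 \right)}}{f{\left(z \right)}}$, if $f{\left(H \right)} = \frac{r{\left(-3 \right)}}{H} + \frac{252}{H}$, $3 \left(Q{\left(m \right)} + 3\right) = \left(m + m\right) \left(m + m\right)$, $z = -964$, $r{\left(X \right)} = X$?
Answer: $- \frac{24108121707607981}{3507002154} \approx -6.8743 \cdot 10^{6}$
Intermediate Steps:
$Q{\left(m \right)} = -3 + \frac{4 m^{2}}{3}$ ($Q{\left(m \right)} = -3 + \frac{\left(m + m\right) \left(m + m\right)}{3} = -3 + \frac{2 m 2 m}{3} = -3 + \frac{4 m^{2}}{3}$)
$f{\left(H \right)} = \frac{249}{H}$ ($f{\left(H \right)} = - \frac{3}{H} + \frac{252}{H} = \frac{249}{H}$)
$- \frac{2629103}{4694782} + \frac{Q{\left(-1154 \right)}}{f{\left(z \right)}} = - \frac{2629103}{4694782} + \frac{-3 + \frac{4 \left(-1154\right)^{2}}{3}}{249 \frac{1}{-964}} = \left(-2629103\right) \frac{1}{4694782} + \frac{-3 + \frac{4}{3} \cdot 1331716}{249 \left(- \frac{1}{964}\right)} = - \frac{2629103}{4694782} + \frac{-3 + \frac{5326864}{3}}{- \frac{249}{964}} = - \frac{2629103}{4694782} + \frac{5326855}{3} \left(- \frac{964}{249}\right) = - \frac{2629103}{4694782} - \frac{5135088220}{747} = - \frac{24108121707607981}{3507002154}$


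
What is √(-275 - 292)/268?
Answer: 9*I*√7/268 ≈ 0.08885*I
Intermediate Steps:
√(-275 - 292)/268 = √(-567)*(1/268) = (9*I*√7)*(1/268) = 9*I*√7/268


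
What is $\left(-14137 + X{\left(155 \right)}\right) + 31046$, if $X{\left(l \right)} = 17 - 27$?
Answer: $16899$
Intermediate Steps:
$X{\left(l \right)} = -10$
$\left(-14137 + X{\left(155 \right)}\right) + 31046 = \left(-14137 - 10\right) + 31046 = -14147 + 31046 = 16899$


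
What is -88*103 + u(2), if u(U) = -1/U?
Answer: -18129/2 ≈ -9064.5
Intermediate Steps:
-88*103 + u(2) = -88*103 - 1/2 = -9064 - 1*½ = -9064 - ½ = -18129/2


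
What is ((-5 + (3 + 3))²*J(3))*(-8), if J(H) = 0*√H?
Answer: 0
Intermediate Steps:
J(H) = 0
((-5 + (3 + 3))²*J(3))*(-8) = ((-5 + (3 + 3))²*0)*(-8) = ((-5 + 6)²*0)*(-8) = (1²*0)*(-8) = (1*0)*(-8) = 0*(-8) = 0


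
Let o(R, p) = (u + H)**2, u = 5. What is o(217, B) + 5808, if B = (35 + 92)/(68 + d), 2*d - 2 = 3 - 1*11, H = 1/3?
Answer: 52528/9 ≈ 5836.4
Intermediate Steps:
H = 1/3 ≈ 0.33333
d = -3 (d = 1 + (3 - 1*11)/2 = 1 + (3 - 11)/2 = 1 + (1/2)*(-8) = 1 - 4 = -3)
B = 127/65 (B = (35 + 92)/(68 - 3) = 127/65 ≈ 1.9538)
o(R, p) = 256/9 (o(R, p) = (5 + 1/3)**2 = (16/3)**2 = 256/9)
o(217, B) + 5808 = 256/9 + 5808 = 52528/9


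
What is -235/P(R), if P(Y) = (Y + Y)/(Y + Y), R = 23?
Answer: -235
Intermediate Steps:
P(Y) = 1 (P(Y) = (2*Y)/((2*Y)) = (2*Y)*(1/(2*Y)) = 1)
-235/P(R) = -235/1 = -235*1 = -235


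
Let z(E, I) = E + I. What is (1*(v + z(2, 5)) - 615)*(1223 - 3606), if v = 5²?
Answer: 1389289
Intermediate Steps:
v = 25
(1*(v + z(2, 5)) - 615)*(1223 - 3606) = (1*(25 + (2 + 5)) - 615)*(1223 - 3606) = (1*(25 + 7) - 615)*(-2383) = (1*32 - 615)*(-2383) = (32 - 615)*(-2383) = -583*(-2383) = 1389289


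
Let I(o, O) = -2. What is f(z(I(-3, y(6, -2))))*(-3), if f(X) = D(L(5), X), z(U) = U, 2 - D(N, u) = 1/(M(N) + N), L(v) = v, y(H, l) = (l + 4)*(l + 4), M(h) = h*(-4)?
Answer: -31/5 ≈ -6.2000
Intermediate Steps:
M(h) = -4*h
y(H, l) = (4 + l)² (y(H, l) = (4 + l)*(4 + l) = (4 + l)²)
D(N, u) = 2 + 1/(3*N) (D(N, u) = 2 - 1/(-4*N + N) = 2 - 1/((-3*N)) = 2 - (-1)/(3*N) = 2 + 1/(3*N))
f(X) = 31/15 (f(X) = 2 + (⅓)/5 = 2 + (⅓)*(⅕) = 2 + 1/15 = 31/15)
f(z(I(-3, y(6, -2))))*(-3) = (31/15)*(-3) = -31/5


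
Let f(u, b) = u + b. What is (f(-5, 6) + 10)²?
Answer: 121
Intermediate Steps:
f(u, b) = b + u
(f(-5, 6) + 10)² = ((6 - 5) + 10)² = (1 + 10)² = 11² = 121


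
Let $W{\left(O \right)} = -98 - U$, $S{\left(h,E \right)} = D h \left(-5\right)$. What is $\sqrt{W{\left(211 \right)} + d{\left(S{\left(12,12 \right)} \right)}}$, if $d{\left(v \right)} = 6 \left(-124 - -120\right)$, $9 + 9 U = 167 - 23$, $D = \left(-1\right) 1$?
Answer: $i \sqrt{137} \approx 11.705 i$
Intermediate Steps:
$D = -1$
$U = 15$ ($U = -1 + \frac{167 - 23}{9} = -1 + \frac{1}{9} \cdot 144 = -1 + 16 = 15$)
$S{\left(h,E \right)} = 5 h$ ($S{\left(h,E \right)} = - h \left(-5\right) = 5 h$)
$W{\left(O \right)} = -113$ ($W{\left(O \right)} = -98 - 15 = -113$)
$d{\left(v \right)} = -24$ ($d{\left(v \right)} = 6 \left(-124 + 120\right) = 6 \left(-4\right) = -24$)
$\sqrt{W{\left(211 \right)} + d{\left(S{\left(12,12 \right)} \right)}} = \sqrt{-113 - 24} = \sqrt{-137} = i \sqrt{137}$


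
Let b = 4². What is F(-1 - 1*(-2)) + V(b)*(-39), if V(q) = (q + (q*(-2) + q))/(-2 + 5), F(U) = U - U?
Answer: 0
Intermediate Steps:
F(U) = 0
b = 16
V(q) = 0 (V(q) = (q + (-2*q + q))/3 = (q - q)*(⅓) = 0*(⅓) = 0)
F(-1 - 1*(-2)) + V(b)*(-39) = 0 + 0*(-39) = 0 + 0 = 0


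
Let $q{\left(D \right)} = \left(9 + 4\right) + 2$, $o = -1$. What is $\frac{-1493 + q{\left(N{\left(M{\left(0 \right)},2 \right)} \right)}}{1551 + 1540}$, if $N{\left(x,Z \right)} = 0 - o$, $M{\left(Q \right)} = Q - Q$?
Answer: $- \frac{1478}{3091} \approx -0.47816$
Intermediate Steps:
$M{\left(Q \right)} = 0$
$N{\left(x,Z \right)} = 1$ ($N{\left(x,Z \right)} = 0 - -1 = 0 + 1 = 1$)
$q{\left(D \right)} = 15$ ($q{\left(D \right)} = 13 + 2 = 15$)
$\frac{-1493 + q{\left(N{\left(M{\left(0 \right)},2 \right)} \right)}}{1551 + 1540} = \frac{-1493 + 15}{1551 + 1540} = \frac{1}{3091} \left(-1478\right) = - \frac{1478}{3091}$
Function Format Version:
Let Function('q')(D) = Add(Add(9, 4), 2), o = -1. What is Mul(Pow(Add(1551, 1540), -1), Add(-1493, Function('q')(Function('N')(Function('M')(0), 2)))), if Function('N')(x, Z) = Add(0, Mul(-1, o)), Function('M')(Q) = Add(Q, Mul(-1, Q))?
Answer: Rational(-1478, 3091) ≈ -0.47816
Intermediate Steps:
Function('M')(Q) = 0
Function('N')(x, Z) = 1 (Function('N')(x, Z) = Add(0, Mul(-1, -1)) = Add(0, 1) = 1)
Function('q')(D) = 15 (Function('q')(D) = Add(13, 2) = 15)
Mul(Pow(Add(1551, 1540), -1), Add(-1493, Function('q')(Function('N')(Function('M')(0), 2)))) = Mul(Pow(Add(1551, 1540), -1), Add(-1493, 15)) = Mul(Pow(3091, -1), -1478) = Mul(Rational(1, 3091), -1478) = Rational(-1478, 3091)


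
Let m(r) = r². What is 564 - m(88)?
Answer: -7180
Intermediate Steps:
564 - m(88) = 564 - 1*88² = 564 - 1*7744 = 564 - 7744 = -7180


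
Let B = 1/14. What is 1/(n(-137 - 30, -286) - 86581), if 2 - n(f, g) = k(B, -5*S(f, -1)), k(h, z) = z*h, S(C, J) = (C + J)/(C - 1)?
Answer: -14/1212101 ≈ -1.1550e-5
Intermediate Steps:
B = 1/14 ≈ 0.071429
S(C, J) = (C + J)/(-1 + C)
k(h, z) = h*z
n(f, g) = 33/14 (n(f, g) = 2 - (-5*(f - 1)/(-1 + f))/14 = 2 - (-5*(-1 + f)/(-1 + f))/14 = 2 - (-5*1)/14 = 2 - (-5)/14 = 2 - 1*(-5/14) = 2 + 5/14 = 33/14)
1/(n(-137 - 30, -286) - 86581) = 1/(33/14 - 86581) = 1/(-1212101/14) = -14/1212101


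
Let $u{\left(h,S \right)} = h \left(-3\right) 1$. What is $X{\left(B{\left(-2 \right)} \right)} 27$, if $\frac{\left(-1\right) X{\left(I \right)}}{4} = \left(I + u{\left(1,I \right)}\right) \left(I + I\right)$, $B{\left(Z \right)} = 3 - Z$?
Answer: $-2160$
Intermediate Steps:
$u{\left(h,S \right)} = - 3 h$ ($u{\left(h,S \right)} = - 3 h 1 = - 3 h$)
$X{\left(I \right)} = - 8 I \left(-3 + I\right)$ ($X{\left(I \right)} = - 4 \left(I - 3\right) \left(I + I\right) = - 4 \left(I - 3\right) 2 I = - 4 \left(-3 + I\right) 2 I = - 4 \cdot 2 I \left(-3 + I\right) = - 8 I \left(-3 + I\right)$)
$X{\left(B{\left(-2 \right)} \right)} 27 = 8 \left(3 - -2\right) \left(3 - \left(3 - -2\right)\right) 27 = 8 \left(3 + 2\right) \left(3 - \left(3 + 2\right)\right) 27 = 8 \cdot 5 \left(3 - 5\right) 27 = 8 \cdot 5 \left(-2\right) 27 = \left(-80\right) 27 = -2160$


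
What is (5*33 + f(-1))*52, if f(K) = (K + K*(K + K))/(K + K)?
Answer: 8554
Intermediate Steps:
f(K) = (K + 2*K²)/(2*K) (f(K) = (K + K*(2*K))/((2*K)) = (K + 2*K²)*(1/(2*K)) = (K + 2*K²)/(2*K))
(5*33 + f(-1))*52 = (5*33 + (½ - 1))*52 = (165 - ½)*52 = (329/2)*52 = 8554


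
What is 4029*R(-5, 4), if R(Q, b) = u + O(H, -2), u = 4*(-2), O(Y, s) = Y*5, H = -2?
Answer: -72522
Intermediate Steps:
O(Y, s) = 5*Y
u = -8
R(Q, b) = -18 (R(Q, b) = -8 + 5*(-2) = -8 - 10 = -18)
4029*R(-5, 4) = 4029*(-18) = -72522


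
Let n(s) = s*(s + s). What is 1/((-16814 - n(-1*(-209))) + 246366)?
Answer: 1/142190 ≈ 7.0328e-6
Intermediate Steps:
n(s) = 2*s² (n(s) = s*(2*s) = 2*s²)
1/((-16814 - n(-1*(-209))) + 246366) = 1/((-16814 - 2*(-1*(-209))²) + 246366) = 1/((-16814 - 2*209²) + 246366) = 1/((-16814 - 2*43681) + 246366) = 1/((-16814 - 1*87362) + 246366) = 1/((-16814 - 87362) + 246366) = 1/(-104176 + 246366) = 1/142190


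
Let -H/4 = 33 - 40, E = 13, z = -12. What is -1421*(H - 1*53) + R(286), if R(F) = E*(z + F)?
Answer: 39087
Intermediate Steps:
H = 28 (H = -4*(33 - 40) = -4*(-7) = 28)
R(F) = -156 + 13*F (R(F) = 13*(-12 + F) = -156 + 13*F)
-1421*(H - 1*53) + R(286) = -1421*(28 - 1*53) + (-156 + 13*286) = -1421*(28 - 53) + (-156 + 3718) = -1421*(-25) + 3562 = 35525 + 3562 = 39087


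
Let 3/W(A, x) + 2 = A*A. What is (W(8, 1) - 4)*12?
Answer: -1470/31 ≈ -47.419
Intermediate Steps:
W(A, x) = 3/(-2 + A²) (W(A, x) = 3/(-2 + A*A) = 3/(-2 + A²))
(W(8, 1) - 4)*12 = (3/(-2 + 8²) - 4)*12 = (3/(-2 + 64) - 4)*12 = (3/62 - 4)*12 = -245/62*12 = -1470/31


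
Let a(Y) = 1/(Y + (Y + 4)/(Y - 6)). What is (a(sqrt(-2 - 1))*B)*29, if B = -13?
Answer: 377*(sqrt(3) + 6*I)/(I + 5*sqrt(3)) ≈ 104.17 + 249.16*I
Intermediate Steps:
a(Y) = 1/(Y + (4 + Y)/(-6 + Y))
(a(sqrt(-2 - 1))*B)*29 = (((-6 + sqrt(-2 - 1))/(4 + (sqrt(-2 - 1))**2 - 5*sqrt(-2 - 1)))*(-13))*29 = (((-6 + sqrt(-3))/(4 + (sqrt(-3))**2 - 5*I*sqrt(3)))*(-13))*29 = (((-6 + I*sqrt(3))/(4 + (I*sqrt(3))**2 - 5*I*sqrt(3)))*(-13))*29 = (((-6 + I*sqrt(3))/(4 - 3 - 5*I*sqrt(3)))*(-13))*29 = (((-6 + I*sqrt(3))/(1 - 5*I*sqrt(3)))*(-13))*29 = -13*(-6 + I*sqrt(3))/(1 - 5*I*sqrt(3))*29 = -377*(-6 + I*sqrt(3))/(1 - 5*I*sqrt(3))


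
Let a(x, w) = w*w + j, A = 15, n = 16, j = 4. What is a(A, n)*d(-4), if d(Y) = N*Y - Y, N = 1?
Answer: 0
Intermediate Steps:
d(Y) = 0 (d(Y) = 1*Y - Y = Y - Y = 0)
a(x, w) = 4 + w**2 (a(x, w) = w*w + 4 = w**2 + 4 = 4 + w**2)
a(A, n)*d(-4) = (4 + 16**2)*0 = (4 + 256)*0 = 260*0 = 0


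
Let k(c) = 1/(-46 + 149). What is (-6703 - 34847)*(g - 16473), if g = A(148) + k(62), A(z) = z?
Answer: 69865244700/103 ≈ 6.7830e+8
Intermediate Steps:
k(c) = 1/103
g = 15245/103 (g = 148 + 1/103 = 15245/103 ≈ 148.01)
(-6703 - 34847)*(g - 16473) = (-6703 - 34847)*(15245/103 - 16473) = -41550*(-1681474/103) = 69865244700/103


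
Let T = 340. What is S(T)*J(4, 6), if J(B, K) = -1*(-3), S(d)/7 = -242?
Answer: -5082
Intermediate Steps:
S(d) = -1694 (S(d) = 7*(-242) = -1694)
J(B, K) = 3
S(T)*J(4, 6) = -1694*3 = -5082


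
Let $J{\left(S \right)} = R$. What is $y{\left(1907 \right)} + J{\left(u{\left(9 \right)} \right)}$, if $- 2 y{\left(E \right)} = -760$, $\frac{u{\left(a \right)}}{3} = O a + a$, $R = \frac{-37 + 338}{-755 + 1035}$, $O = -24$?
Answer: $\frac{15243}{40} \approx 381.08$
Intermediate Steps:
$R = \frac{43}{40}$ ($R = \frac{301}{280} = 301 \cdot \frac{1}{280} = \frac{43}{40} \approx 1.075$)
$u{\left(a \right)} = - 69 a$ ($u{\left(a \right)} = 3 \left(- 24 a + a\right) = 3 \left(- 23 a\right) = - 69 a$)
$J{\left(S \right)} = \frac{43}{40}$
$y{\left(E \right)} = 380$ ($y{\left(E \right)} = \left(- \frac{1}{2}\right) \left(-760\right) = 380$)
$y{\left(1907 \right)} + J{\left(u{\left(9 \right)} \right)} = 380 + \frac{43}{40} = \frac{15243}{40}$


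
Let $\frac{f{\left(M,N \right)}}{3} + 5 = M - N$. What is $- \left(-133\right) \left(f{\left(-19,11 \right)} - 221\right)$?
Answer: $-43358$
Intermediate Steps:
$f{\left(M,N \right)} = -15 - 3 N + 3 M$ ($f{\left(M,N \right)} = -15 + 3 \left(M - N\right) = -15 + \left(- 3 N + 3 M\right) = -15 - 3 N + 3 M$)
$- \left(-133\right) \left(f{\left(-19,11 \right)} - 221\right) = - \left(-133\right) \left(\left(-15 - 33 + 3 \left(-19\right)\right) - 221\right) = - \left(-133\right) \left(\left(-15 - 33 - 57\right) - 221\right) = - \left(-133\right) \left(-105 - 221\right) = - \left(-133\right) \left(-326\right) = \left(-1\right) 43358 = -43358$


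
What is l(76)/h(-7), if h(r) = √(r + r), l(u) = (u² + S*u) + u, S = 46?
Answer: -4674*I*√14/7 ≈ -2498.4*I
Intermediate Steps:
l(u) = u² + 47*u (l(u) = (u² + 46*u) + u = u² + 47*u)
h(r) = √2*√r (h(r) = √(2*r) = √2*√r)
l(76)/h(-7) = (76*(47 + 76))/((√2*√(-7))) = (76*123)/((√2*(I*√7))) = 9348/((I*√14)) = 9348*(-I*√14/14) = -4674*I*√14/7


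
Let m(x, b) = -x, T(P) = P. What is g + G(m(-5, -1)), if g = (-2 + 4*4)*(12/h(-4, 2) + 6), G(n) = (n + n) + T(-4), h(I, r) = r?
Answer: 174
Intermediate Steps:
G(n) = -4 + 2*n (G(n) = (n + n) - 4 = 2*n - 4 = -4 + 2*n)
g = 168 (g = (-2 + 4*4)*(12/2 + 6) = (-2 + 16)*(12*(1/2) + 6) = 14*(6 + 6) = 14*12 = 168)
g + G(m(-5, -1)) = 168 + (-4 + 2*(-1*(-5))) = 168 + (-4 + 2*5) = 168 + (-4 + 10) = 168 + 6 = 174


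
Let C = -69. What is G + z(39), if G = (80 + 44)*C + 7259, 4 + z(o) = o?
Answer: -1262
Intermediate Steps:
z(o) = -4 + o
G = -1297 (G = (80 + 44)*(-69) + 7259 = 124*(-69) + 7259 = -8556 + 7259 = -1297)
G + z(39) = -1297 + (-4 + 39) = -1297 + 35 = -1262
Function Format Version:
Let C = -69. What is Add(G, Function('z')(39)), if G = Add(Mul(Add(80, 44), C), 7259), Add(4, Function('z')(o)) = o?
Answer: -1262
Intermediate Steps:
Function('z')(o) = Add(-4, o)
G = -1297 (G = Add(Mul(Add(80, 44), -69), 7259) = Add(Mul(124, -69), 7259) = Add(-8556, 7259) = -1297)
Add(G, Function('z')(39)) = Add(-1297, Add(-4, 39)) = Add(-1297, 35) = -1262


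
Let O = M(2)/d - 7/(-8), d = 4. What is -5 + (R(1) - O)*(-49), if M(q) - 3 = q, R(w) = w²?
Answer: 401/8 ≈ 50.125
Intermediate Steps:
M(q) = 3 + q
O = 17/8 (O = (3 + 2)/4 - 7/(-8) = 5*(¼) - 7*(-⅛) = 5/4 + 7/8 = 17/8 ≈ 2.1250)
-5 + (R(1) - O)*(-49) = -5 + (1² - 1*17/8)*(-49) = -5 + (1 - 17/8)*(-49) = -5 - 9/8*(-49) = -5 + 441/8 = 401/8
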